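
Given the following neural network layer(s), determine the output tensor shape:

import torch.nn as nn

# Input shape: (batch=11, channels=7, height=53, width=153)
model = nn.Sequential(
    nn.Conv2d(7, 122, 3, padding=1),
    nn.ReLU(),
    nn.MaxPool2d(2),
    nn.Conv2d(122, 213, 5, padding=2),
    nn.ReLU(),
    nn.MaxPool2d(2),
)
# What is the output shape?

Input shape: (11, 7, 53, 153)
  -> after first Conv2d: (11, 122, 53, 153)
  -> after first MaxPool2d: (11, 122, 26, 76)
  -> after second Conv2d: (11, 213, 26, 76)
Output shape: (11, 213, 13, 38)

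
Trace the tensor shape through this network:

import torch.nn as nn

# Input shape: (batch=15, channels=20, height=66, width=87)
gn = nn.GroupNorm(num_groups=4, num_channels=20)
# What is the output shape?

Input shape: (15, 20, 66, 87)
Output shape: (15, 20, 66, 87)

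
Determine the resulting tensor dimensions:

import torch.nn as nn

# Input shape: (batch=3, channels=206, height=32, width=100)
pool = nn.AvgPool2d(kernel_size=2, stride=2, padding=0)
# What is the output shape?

Input shape: (3, 206, 32, 100)
Output shape: (3, 206, 16, 50)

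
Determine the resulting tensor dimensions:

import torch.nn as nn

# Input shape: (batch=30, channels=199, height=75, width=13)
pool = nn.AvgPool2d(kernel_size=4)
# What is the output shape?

Input shape: (30, 199, 75, 13)
Output shape: (30, 199, 18, 3)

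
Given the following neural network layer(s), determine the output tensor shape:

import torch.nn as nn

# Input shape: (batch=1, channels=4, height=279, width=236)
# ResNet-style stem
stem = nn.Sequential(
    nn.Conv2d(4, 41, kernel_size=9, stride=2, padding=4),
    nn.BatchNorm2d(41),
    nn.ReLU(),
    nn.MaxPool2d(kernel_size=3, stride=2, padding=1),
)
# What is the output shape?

Input shape: (1, 4, 279, 236)
  -> after Conv2d 9x9 stride=2: (1, 41, 140, 118)
Output shape: (1, 41, 70, 59)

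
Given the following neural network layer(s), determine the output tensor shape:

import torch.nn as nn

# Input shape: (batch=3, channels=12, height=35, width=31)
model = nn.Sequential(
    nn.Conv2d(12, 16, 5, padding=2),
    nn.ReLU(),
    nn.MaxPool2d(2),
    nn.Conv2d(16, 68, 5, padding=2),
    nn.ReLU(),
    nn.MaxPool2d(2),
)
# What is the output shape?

Input shape: (3, 12, 35, 31)
  -> after first Conv2d: (3, 16, 35, 31)
  -> after first MaxPool2d: (3, 16, 17, 15)
  -> after second Conv2d: (3, 68, 17, 15)
Output shape: (3, 68, 8, 7)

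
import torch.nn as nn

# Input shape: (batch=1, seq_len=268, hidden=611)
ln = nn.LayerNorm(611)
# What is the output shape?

Input shape: (1, 268, 611)
Output shape: (1, 268, 611)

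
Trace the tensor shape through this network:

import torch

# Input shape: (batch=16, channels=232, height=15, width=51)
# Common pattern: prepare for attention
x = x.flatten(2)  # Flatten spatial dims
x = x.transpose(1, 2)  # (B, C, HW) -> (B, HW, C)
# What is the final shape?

Input shape: (16, 232, 15, 51)
  -> after flatten(2): (16, 232, 765)
Output shape: (16, 765, 232)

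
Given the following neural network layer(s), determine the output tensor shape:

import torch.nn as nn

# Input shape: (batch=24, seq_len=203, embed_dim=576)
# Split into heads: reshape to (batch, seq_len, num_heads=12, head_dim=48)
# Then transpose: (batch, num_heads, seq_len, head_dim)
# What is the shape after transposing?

Input shape: (24, 203, 576)
  -> after reshape: (24, 203, 12, 48)
Output shape: (24, 12, 203, 48)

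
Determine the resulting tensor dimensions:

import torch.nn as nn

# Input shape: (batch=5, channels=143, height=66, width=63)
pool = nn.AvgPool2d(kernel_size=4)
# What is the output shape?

Input shape: (5, 143, 66, 63)
Output shape: (5, 143, 16, 15)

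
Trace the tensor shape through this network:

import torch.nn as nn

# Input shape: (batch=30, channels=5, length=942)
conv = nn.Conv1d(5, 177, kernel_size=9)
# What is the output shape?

Input shape: (30, 5, 942)
Output shape: (30, 177, 934)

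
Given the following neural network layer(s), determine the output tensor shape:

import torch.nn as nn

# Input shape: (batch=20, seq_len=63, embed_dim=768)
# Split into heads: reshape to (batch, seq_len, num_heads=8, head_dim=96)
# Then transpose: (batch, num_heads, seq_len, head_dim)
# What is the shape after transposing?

Input shape: (20, 63, 768)
  -> after reshape: (20, 63, 8, 96)
Output shape: (20, 8, 63, 96)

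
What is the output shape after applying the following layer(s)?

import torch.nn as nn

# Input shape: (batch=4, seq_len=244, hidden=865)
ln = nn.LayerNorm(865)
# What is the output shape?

Input shape: (4, 244, 865)
Output shape: (4, 244, 865)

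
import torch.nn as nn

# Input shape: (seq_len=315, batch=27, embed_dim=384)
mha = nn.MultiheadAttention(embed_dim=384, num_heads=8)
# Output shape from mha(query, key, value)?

Input shape: (315, 27, 384)
Output shape: (315, 27, 384)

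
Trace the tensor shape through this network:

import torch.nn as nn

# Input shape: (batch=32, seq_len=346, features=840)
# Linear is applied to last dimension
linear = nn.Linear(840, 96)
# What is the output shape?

Input shape: (32, 346, 840)
Output shape: (32, 346, 96)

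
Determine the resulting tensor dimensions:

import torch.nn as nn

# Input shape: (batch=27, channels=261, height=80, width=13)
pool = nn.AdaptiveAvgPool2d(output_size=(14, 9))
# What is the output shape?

Input shape: (27, 261, 80, 13)
Output shape: (27, 261, 14, 9)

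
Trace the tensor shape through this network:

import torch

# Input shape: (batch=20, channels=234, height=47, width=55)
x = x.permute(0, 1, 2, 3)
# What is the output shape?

Input shape: (20, 234, 47, 55)
Output shape: (20, 234, 47, 55)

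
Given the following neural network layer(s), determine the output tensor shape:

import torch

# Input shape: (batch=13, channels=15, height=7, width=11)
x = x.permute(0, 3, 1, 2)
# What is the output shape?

Input shape: (13, 15, 7, 11)
Output shape: (13, 11, 15, 7)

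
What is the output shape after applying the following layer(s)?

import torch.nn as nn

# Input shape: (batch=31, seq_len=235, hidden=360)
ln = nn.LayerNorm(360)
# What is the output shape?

Input shape: (31, 235, 360)
Output shape: (31, 235, 360)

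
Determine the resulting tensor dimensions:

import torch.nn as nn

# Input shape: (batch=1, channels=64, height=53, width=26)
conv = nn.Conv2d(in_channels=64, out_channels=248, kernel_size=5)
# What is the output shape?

Input shape: (1, 64, 53, 26)
Output shape: (1, 248, 49, 22)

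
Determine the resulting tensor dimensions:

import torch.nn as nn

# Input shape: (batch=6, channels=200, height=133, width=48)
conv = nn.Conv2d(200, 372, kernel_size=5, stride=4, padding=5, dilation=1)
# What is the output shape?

Input shape: (6, 200, 133, 48)
Output shape: (6, 372, 35, 14)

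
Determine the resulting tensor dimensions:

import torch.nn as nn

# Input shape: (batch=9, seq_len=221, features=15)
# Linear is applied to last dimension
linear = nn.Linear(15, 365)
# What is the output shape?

Input shape: (9, 221, 15)
Output shape: (9, 221, 365)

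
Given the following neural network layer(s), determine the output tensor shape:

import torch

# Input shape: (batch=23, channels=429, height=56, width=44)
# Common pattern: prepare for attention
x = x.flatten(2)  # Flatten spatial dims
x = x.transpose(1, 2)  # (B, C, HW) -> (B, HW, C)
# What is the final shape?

Input shape: (23, 429, 56, 44)
  -> after flatten(2): (23, 429, 2464)
Output shape: (23, 2464, 429)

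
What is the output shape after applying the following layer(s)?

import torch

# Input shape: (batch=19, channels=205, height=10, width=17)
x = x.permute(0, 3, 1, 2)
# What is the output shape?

Input shape: (19, 205, 10, 17)
Output shape: (19, 17, 205, 10)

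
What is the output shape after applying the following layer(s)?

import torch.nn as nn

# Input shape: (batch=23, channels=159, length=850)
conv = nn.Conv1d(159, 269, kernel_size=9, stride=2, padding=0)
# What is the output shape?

Input shape: (23, 159, 850)
Output shape: (23, 269, 421)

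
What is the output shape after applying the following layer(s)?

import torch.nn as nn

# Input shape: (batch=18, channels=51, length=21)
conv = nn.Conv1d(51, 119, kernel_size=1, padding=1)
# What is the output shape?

Input shape: (18, 51, 21)
Output shape: (18, 119, 23)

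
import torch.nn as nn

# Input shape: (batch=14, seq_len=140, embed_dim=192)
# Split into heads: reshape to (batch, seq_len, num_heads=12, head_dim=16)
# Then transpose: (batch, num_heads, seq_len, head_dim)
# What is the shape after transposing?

Input shape: (14, 140, 192)
  -> after reshape: (14, 140, 12, 16)
Output shape: (14, 12, 140, 16)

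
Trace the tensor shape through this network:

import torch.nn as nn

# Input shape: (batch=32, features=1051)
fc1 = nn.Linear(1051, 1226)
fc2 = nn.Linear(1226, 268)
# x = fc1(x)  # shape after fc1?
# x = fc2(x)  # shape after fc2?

Input shape: (32, 1051)
  -> after fc1: (32, 1226)
Output shape: (32, 268)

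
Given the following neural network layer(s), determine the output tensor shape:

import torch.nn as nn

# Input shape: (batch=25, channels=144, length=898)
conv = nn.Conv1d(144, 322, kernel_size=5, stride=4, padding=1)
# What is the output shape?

Input shape: (25, 144, 898)
Output shape: (25, 322, 224)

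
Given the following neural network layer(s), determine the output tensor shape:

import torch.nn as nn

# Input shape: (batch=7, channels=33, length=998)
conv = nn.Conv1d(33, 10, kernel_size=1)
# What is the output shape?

Input shape: (7, 33, 998)
Output shape: (7, 10, 998)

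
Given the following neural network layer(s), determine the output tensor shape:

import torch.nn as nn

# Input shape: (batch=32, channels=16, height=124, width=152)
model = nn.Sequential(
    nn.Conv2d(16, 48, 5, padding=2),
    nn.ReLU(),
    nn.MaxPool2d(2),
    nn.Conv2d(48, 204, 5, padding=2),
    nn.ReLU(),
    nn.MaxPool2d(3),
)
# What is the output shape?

Input shape: (32, 16, 124, 152)
  -> after first Conv2d: (32, 48, 124, 152)
  -> after first MaxPool2d: (32, 48, 62, 76)
  -> after second Conv2d: (32, 204, 62, 76)
Output shape: (32, 204, 20, 25)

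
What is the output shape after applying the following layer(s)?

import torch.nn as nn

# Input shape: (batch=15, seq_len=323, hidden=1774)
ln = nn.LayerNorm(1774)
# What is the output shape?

Input shape: (15, 323, 1774)
Output shape: (15, 323, 1774)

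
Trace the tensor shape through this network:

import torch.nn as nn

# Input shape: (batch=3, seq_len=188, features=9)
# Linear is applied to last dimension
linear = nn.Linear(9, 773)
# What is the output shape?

Input shape: (3, 188, 9)
Output shape: (3, 188, 773)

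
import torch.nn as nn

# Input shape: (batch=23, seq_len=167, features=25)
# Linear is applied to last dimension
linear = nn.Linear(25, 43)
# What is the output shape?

Input shape: (23, 167, 25)
Output shape: (23, 167, 43)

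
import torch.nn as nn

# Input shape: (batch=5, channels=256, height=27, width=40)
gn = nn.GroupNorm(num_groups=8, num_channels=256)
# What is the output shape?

Input shape: (5, 256, 27, 40)
Output shape: (5, 256, 27, 40)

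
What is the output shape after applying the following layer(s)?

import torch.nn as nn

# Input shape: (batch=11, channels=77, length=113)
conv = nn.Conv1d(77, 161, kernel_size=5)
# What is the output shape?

Input shape: (11, 77, 113)
Output shape: (11, 161, 109)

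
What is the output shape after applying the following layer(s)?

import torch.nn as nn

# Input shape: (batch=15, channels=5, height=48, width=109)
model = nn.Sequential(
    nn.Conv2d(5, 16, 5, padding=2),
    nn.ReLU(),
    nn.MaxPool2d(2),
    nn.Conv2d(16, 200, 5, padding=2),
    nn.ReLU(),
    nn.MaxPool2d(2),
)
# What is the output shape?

Input shape: (15, 5, 48, 109)
  -> after first Conv2d: (15, 16, 48, 109)
  -> after first MaxPool2d: (15, 16, 24, 54)
  -> after second Conv2d: (15, 200, 24, 54)
Output shape: (15, 200, 12, 27)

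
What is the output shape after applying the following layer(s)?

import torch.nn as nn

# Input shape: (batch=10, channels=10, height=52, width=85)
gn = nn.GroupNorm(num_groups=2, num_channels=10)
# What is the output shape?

Input shape: (10, 10, 52, 85)
Output shape: (10, 10, 52, 85)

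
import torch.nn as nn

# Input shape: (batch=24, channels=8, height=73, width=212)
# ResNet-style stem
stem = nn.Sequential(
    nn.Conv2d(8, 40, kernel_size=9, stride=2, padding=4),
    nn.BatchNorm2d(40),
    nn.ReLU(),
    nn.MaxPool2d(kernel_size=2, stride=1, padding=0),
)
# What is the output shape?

Input shape: (24, 8, 73, 212)
  -> after Conv2d 9x9 stride=2: (24, 40, 37, 106)
Output shape: (24, 40, 36, 105)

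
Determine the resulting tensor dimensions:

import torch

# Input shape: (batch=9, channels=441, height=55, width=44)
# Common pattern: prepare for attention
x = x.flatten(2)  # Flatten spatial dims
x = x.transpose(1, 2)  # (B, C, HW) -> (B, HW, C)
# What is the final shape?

Input shape: (9, 441, 55, 44)
  -> after flatten(2): (9, 441, 2420)
Output shape: (9, 2420, 441)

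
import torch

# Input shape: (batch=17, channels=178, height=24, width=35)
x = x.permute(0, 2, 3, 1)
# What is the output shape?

Input shape: (17, 178, 24, 35)
Output shape: (17, 24, 35, 178)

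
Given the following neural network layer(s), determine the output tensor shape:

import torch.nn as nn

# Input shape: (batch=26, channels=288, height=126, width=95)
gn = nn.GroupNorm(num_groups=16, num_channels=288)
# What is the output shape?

Input shape: (26, 288, 126, 95)
Output shape: (26, 288, 126, 95)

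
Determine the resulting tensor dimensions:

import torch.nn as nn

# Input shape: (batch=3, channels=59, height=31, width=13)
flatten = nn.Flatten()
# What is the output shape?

Input shape: (3, 59, 31, 13)
Output shape: (3, 23777)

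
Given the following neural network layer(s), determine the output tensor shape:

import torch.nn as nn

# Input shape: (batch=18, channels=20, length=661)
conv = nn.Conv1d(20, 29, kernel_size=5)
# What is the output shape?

Input shape: (18, 20, 661)
Output shape: (18, 29, 657)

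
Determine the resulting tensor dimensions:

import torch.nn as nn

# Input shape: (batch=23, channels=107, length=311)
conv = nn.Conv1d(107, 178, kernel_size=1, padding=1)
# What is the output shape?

Input shape: (23, 107, 311)
Output shape: (23, 178, 313)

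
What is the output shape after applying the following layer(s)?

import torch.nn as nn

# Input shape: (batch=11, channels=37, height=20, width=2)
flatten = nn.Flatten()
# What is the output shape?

Input shape: (11, 37, 20, 2)
Output shape: (11, 1480)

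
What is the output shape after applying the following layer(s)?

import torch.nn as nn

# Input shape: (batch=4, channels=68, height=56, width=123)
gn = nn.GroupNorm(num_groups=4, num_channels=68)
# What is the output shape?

Input shape: (4, 68, 56, 123)
Output shape: (4, 68, 56, 123)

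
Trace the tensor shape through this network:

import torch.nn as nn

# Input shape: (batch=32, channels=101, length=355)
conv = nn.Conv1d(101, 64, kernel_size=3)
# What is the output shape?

Input shape: (32, 101, 355)
Output shape: (32, 64, 353)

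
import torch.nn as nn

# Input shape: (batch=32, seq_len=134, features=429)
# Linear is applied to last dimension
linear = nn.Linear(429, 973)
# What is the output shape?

Input shape: (32, 134, 429)
Output shape: (32, 134, 973)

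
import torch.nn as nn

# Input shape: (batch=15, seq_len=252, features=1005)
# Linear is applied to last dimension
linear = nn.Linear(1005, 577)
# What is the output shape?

Input shape: (15, 252, 1005)
Output shape: (15, 252, 577)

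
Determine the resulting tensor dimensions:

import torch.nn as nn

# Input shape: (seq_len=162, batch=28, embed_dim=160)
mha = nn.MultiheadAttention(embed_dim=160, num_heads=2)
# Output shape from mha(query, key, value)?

Input shape: (162, 28, 160)
Output shape: (162, 28, 160)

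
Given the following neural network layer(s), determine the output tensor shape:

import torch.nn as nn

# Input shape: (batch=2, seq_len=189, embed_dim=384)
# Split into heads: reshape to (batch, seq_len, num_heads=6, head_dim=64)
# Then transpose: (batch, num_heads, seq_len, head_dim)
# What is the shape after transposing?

Input shape: (2, 189, 384)
  -> after reshape: (2, 189, 6, 64)
Output shape: (2, 6, 189, 64)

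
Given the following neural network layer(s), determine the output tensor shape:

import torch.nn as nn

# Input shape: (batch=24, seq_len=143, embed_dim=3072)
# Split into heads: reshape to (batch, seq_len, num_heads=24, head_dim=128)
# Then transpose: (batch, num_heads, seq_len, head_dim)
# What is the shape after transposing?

Input shape: (24, 143, 3072)
  -> after reshape: (24, 143, 24, 128)
Output shape: (24, 24, 143, 128)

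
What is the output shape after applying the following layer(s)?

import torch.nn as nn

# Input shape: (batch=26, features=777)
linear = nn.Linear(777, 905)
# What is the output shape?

Input shape: (26, 777)
Output shape: (26, 905)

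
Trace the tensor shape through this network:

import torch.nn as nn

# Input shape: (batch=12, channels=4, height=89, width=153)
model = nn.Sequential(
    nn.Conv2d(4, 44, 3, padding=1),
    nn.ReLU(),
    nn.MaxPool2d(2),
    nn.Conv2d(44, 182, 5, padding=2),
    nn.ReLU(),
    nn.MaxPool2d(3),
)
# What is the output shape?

Input shape: (12, 4, 89, 153)
  -> after first Conv2d: (12, 44, 89, 153)
  -> after first MaxPool2d: (12, 44, 44, 76)
  -> after second Conv2d: (12, 182, 44, 76)
Output shape: (12, 182, 14, 25)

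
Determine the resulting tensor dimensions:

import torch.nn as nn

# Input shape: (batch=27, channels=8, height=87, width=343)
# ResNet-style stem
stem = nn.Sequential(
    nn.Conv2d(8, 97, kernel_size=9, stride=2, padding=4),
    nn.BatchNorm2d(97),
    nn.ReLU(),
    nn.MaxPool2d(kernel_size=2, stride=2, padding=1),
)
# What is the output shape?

Input shape: (27, 8, 87, 343)
  -> after Conv2d 9x9 stride=2: (27, 97, 44, 172)
Output shape: (27, 97, 23, 87)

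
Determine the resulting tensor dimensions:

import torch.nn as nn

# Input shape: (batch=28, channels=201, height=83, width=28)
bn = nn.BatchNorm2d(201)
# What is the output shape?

Input shape: (28, 201, 83, 28)
Output shape: (28, 201, 83, 28)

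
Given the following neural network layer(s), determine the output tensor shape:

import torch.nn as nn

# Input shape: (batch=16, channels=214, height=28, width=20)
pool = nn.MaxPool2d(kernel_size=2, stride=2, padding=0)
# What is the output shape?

Input shape: (16, 214, 28, 20)
Output shape: (16, 214, 14, 10)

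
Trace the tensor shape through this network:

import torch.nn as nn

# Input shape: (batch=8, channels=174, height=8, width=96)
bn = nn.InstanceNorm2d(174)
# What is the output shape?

Input shape: (8, 174, 8, 96)
Output shape: (8, 174, 8, 96)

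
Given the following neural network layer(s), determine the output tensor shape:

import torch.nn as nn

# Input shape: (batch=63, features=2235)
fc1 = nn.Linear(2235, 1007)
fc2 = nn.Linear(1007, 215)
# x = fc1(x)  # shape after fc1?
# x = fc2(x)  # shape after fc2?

Input shape: (63, 2235)
  -> after fc1: (63, 1007)
Output shape: (63, 215)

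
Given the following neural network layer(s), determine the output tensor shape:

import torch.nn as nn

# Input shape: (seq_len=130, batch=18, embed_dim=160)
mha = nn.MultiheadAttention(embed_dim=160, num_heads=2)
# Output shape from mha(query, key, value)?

Input shape: (130, 18, 160)
Output shape: (130, 18, 160)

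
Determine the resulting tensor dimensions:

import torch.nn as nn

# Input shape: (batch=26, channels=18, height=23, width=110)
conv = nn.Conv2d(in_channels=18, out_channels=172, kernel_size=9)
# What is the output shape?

Input shape: (26, 18, 23, 110)
Output shape: (26, 172, 15, 102)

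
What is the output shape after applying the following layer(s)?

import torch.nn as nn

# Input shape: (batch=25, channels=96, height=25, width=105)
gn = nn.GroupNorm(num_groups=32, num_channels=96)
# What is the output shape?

Input shape: (25, 96, 25, 105)
Output shape: (25, 96, 25, 105)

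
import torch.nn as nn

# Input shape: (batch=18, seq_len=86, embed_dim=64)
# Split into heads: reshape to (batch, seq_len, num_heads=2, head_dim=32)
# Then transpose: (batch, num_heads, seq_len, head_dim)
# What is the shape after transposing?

Input shape: (18, 86, 64)
  -> after reshape: (18, 86, 2, 32)
Output shape: (18, 2, 86, 32)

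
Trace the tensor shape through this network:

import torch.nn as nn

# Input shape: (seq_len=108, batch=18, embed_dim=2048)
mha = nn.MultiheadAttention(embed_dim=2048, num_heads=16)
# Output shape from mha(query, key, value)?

Input shape: (108, 18, 2048)
Output shape: (108, 18, 2048)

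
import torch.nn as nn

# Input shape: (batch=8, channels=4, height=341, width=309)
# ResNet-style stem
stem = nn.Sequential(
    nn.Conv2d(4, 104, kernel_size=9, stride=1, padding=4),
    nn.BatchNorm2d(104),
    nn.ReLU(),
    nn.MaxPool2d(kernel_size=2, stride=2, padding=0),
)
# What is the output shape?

Input shape: (8, 4, 341, 309)
  -> after Conv2d 9x9 stride=1: (8, 104, 341, 309)
Output shape: (8, 104, 170, 154)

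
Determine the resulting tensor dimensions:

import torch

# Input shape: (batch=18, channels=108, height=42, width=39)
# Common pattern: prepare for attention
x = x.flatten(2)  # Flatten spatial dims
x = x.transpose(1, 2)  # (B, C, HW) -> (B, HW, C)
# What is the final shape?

Input shape: (18, 108, 42, 39)
  -> after flatten(2): (18, 108, 1638)
Output shape: (18, 1638, 108)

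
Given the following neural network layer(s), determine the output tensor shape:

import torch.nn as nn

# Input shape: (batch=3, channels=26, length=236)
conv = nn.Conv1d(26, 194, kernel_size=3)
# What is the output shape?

Input shape: (3, 26, 236)
Output shape: (3, 194, 234)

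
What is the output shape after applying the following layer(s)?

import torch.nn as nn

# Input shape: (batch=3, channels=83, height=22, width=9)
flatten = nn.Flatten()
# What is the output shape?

Input shape: (3, 83, 22, 9)
Output shape: (3, 16434)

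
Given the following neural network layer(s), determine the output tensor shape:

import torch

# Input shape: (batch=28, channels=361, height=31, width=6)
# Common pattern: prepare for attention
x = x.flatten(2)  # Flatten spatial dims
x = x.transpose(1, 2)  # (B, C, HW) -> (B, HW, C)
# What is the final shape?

Input shape: (28, 361, 31, 6)
  -> after flatten(2): (28, 361, 186)
Output shape: (28, 186, 361)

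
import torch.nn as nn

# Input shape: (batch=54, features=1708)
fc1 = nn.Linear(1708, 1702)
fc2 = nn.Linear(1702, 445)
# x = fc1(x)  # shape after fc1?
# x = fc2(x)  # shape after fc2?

Input shape: (54, 1708)
  -> after fc1: (54, 1702)
Output shape: (54, 445)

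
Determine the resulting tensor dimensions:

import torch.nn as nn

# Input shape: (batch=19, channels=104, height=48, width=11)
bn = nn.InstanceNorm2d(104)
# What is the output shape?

Input shape: (19, 104, 48, 11)
Output shape: (19, 104, 48, 11)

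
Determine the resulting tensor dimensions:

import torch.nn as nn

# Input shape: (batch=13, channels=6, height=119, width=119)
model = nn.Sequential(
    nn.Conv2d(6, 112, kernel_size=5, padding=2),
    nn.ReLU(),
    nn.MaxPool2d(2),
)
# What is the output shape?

Input shape: (13, 6, 119, 119)
  -> after Conv2d: (13, 112, 119, 119)
  -> after ReLU: (13, 112, 119, 119)
Output shape: (13, 112, 59, 59)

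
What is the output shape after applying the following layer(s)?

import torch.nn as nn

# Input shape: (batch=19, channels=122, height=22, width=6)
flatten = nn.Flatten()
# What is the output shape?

Input shape: (19, 122, 22, 6)
Output shape: (19, 16104)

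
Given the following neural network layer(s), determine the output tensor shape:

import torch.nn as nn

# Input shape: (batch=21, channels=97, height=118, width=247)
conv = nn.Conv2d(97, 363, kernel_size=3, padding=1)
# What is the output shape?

Input shape: (21, 97, 118, 247)
Output shape: (21, 363, 118, 247)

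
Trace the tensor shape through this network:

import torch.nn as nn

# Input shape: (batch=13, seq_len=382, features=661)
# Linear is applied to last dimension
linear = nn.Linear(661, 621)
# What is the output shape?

Input shape: (13, 382, 661)
Output shape: (13, 382, 621)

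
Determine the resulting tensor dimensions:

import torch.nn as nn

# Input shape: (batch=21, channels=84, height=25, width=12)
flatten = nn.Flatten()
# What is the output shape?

Input shape: (21, 84, 25, 12)
Output shape: (21, 25200)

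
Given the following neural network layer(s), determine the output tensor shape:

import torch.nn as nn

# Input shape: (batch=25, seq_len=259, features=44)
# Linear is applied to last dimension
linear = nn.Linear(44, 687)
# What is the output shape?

Input shape: (25, 259, 44)
Output shape: (25, 259, 687)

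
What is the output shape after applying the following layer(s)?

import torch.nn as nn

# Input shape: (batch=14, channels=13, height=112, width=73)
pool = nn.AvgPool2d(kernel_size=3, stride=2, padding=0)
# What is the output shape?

Input shape: (14, 13, 112, 73)
Output shape: (14, 13, 55, 36)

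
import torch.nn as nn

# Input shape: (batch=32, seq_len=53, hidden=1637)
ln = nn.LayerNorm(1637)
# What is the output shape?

Input shape: (32, 53, 1637)
Output shape: (32, 53, 1637)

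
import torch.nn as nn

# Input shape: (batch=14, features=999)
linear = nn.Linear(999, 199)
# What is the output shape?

Input shape: (14, 999)
Output shape: (14, 199)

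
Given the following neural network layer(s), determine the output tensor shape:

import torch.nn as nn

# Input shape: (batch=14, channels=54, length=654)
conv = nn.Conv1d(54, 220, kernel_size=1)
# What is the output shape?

Input shape: (14, 54, 654)
Output shape: (14, 220, 654)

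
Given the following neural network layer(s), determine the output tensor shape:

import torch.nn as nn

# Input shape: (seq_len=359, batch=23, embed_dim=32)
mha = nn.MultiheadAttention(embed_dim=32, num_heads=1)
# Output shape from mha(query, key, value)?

Input shape: (359, 23, 32)
Output shape: (359, 23, 32)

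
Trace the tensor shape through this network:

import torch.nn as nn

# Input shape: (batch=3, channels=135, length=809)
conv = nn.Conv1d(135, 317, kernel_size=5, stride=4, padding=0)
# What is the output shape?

Input shape: (3, 135, 809)
Output shape: (3, 317, 202)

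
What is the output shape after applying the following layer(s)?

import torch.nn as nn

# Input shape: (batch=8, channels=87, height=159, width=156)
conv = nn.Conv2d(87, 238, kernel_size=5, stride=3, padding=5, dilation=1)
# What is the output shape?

Input shape: (8, 87, 159, 156)
Output shape: (8, 238, 55, 54)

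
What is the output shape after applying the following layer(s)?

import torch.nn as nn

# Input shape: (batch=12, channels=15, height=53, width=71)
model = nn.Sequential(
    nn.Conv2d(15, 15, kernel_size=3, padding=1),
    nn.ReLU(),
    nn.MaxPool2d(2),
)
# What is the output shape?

Input shape: (12, 15, 53, 71)
  -> after Conv2d: (12, 15, 53, 71)
  -> after ReLU: (12, 15, 53, 71)
Output shape: (12, 15, 26, 35)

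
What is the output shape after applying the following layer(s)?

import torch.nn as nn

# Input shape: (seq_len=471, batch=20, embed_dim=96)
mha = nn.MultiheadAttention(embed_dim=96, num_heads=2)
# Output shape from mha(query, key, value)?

Input shape: (471, 20, 96)
Output shape: (471, 20, 96)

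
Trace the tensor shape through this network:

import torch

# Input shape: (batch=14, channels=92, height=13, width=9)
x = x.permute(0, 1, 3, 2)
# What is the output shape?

Input shape: (14, 92, 13, 9)
Output shape: (14, 92, 9, 13)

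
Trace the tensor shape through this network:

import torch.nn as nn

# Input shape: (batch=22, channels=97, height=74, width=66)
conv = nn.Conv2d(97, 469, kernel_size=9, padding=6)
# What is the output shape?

Input shape: (22, 97, 74, 66)
Output shape: (22, 469, 78, 70)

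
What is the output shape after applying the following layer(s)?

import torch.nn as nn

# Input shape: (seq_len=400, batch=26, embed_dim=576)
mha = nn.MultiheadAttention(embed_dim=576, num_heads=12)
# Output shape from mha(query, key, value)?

Input shape: (400, 26, 576)
Output shape: (400, 26, 576)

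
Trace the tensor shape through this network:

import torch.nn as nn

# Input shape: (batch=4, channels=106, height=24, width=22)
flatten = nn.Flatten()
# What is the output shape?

Input shape: (4, 106, 24, 22)
Output shape: (4, 55968)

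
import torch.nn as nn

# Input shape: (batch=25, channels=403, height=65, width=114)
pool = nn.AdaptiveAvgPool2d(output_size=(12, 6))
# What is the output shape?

Input shape: (25, 403, 65, 114)
Output shape: (25, 403, 12, 6)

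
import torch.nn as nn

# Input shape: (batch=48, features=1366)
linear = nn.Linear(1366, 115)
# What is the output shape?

Input shape: (48, 1366)
Output shape: (48, 115)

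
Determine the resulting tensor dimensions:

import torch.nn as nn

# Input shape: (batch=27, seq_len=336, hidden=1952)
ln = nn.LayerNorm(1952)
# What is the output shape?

Input shape: (27, 336, 1952)
Output shape: (27, 336, 1952)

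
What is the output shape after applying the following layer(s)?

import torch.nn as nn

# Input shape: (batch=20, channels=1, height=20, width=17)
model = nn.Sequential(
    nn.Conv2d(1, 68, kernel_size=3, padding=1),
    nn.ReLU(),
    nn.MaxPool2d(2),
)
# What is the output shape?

Input shape: (20, 1, 20, 17)
  -> after Conv2d: (20, 68, 20, 17)
  -> after ReLU: (20, 68, 20, 17)
Output shape: (20, 68, 10, 8)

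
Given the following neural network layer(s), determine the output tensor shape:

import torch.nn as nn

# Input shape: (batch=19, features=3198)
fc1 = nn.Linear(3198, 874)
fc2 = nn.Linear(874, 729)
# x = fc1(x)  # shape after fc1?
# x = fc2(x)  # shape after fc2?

Input shape: (19, 3198)
  -> after fc1: (19, 874)
Output shape: (19, 729)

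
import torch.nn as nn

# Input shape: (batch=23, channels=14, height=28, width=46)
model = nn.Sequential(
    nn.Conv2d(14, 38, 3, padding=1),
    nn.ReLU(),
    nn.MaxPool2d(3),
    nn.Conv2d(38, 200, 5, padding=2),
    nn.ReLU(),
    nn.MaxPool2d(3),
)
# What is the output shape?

Input shape: (23, 14, 28, 46)
  -> after first Conv2d: (23, 38, 28, 46)
  -> after first MaxPool2d: (23, 38, 9, 15)
  -> after second Conv2d: (23, 200, 9, 15)
Output shape: (23, 200, 3, 5)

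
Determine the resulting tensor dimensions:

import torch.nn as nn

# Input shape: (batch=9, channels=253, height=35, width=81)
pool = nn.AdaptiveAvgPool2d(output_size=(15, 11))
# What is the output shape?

Input shape: (9, 253, 35, 81)
Output shape: (9, 253, 15, 11)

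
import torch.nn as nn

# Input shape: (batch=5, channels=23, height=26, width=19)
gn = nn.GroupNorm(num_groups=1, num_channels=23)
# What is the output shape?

Input shape: (5, 23, 26, 19)
Output shape: (5, 23, 26, 19)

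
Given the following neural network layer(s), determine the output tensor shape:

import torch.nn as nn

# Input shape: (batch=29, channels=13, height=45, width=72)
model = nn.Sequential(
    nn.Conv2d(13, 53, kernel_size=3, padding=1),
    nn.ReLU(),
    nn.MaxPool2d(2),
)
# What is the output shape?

Input shape: (29, 13, 45, 72)
  -> after Conv2d: (29, 53, 45, 72)
  -> after ReLU: (29, 53, 45, 72)
Output shape: (29, 53, 22, 36)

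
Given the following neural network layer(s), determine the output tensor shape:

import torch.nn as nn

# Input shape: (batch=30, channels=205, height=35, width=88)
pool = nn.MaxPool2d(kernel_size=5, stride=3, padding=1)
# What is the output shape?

Input shape: (30, 205, 35, 88)
Output shape: (30, 205, 11, 29)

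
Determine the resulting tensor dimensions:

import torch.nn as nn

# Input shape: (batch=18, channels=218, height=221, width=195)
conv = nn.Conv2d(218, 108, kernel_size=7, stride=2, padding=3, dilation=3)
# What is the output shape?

Input shape: (18, 218, 221, 195)
Output shape: (18, 108, 105, 92)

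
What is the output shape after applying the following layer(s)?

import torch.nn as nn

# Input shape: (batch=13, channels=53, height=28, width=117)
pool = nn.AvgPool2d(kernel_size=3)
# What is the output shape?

Input shape: (13, 53, 28, 117)
Output shape: (13, 53, 9, 39)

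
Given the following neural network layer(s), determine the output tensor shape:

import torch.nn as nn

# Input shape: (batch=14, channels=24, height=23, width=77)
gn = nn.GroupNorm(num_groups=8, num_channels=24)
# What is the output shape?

Input shape: (14, 24, 23, 77)
Output shape: (14, 24, 23, 77)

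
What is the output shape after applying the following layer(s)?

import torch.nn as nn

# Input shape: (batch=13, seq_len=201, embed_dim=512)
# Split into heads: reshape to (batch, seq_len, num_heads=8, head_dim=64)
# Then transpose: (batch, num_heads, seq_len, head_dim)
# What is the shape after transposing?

Input shape: (13, 201, 512)
  -> after reshape: (13, 201, 8, 64)
Output shape: (13, 8, 201, 64)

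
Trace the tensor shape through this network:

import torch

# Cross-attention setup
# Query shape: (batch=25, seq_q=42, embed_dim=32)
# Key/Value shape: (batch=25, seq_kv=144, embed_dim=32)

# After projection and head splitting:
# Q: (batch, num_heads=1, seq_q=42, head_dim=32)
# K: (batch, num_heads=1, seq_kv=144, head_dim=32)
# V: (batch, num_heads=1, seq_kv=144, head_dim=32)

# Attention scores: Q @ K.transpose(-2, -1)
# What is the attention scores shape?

Input shape: (25, 42, 32)
Output shape: (25, 1, 42, 144)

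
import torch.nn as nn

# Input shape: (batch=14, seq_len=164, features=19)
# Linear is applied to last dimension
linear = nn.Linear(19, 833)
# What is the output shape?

Input shape: (14, 164, 19)
Output shape: (14, 164, 833)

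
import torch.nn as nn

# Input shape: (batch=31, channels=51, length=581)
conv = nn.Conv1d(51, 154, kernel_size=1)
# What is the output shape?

Input shape: (31, 51, 581)
Output shape: (31, 154, 581)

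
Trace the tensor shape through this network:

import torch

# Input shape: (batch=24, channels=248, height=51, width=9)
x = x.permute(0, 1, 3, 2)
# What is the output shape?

Input shape: (24, 248, 51, 9)
Output shape: (24, 248, 9, 51)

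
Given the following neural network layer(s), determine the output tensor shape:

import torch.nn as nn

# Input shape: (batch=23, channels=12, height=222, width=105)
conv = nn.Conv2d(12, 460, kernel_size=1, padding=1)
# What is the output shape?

Input shape: (23, 12, 222, 105)
Output shape: (23, 460, 224, 107)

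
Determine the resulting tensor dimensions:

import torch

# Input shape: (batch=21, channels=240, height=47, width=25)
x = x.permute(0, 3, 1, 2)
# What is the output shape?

Input shape: (21, 240, 47, 25)
Output shape: (21, 25, 240, 47)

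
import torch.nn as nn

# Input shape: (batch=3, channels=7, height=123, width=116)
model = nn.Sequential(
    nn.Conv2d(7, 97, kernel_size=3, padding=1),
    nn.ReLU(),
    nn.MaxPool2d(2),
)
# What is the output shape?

Input shape: (3, 7, 123, 116)
  -> after Conv2d: (3, 97, 123, 116)
  -> after ReLU: (3, 97, 123, 116)
Output shape: (3, 97, 61, 58)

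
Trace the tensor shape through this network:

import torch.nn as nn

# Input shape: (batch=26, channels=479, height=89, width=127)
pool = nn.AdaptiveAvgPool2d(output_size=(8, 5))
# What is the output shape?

Input shape: (26, 479, 89, 127)
Output shape: (26, 479, 8, 5)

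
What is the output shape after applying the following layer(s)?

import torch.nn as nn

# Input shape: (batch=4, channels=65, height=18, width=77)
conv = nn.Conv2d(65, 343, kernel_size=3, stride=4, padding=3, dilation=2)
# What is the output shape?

Input shape: (4, 65, 18, 77)
Output shape: (4, 343, 5, 20)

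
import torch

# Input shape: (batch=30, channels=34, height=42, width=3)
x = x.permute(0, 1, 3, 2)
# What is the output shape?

Input shape: (30, 34, 42, 3)
Output shape: (30, 34, 3, 42)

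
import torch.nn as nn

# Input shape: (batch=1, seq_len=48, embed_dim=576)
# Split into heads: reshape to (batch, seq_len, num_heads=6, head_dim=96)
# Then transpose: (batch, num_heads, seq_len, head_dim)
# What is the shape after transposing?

Input shape: (1, 48, 576)
  -> after reshape: (1, 48, 6, 96)
Output shape: (1, 6, 48, 96)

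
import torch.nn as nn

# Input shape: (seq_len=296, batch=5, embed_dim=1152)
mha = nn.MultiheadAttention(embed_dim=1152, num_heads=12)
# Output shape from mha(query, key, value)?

Input shape: (296, 5, 1152)
Output shape: (296, 5, 1152)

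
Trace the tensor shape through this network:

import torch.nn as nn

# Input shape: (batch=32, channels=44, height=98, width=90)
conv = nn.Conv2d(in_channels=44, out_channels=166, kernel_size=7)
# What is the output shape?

Input shape: (32, 44, 98, 90)
Output shape: (32, 166, 92, 84)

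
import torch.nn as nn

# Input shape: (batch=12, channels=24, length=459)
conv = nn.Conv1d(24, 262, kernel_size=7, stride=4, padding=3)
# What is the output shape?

Input shape: (12, 24, 459)
Output shape: (12, 262, 115)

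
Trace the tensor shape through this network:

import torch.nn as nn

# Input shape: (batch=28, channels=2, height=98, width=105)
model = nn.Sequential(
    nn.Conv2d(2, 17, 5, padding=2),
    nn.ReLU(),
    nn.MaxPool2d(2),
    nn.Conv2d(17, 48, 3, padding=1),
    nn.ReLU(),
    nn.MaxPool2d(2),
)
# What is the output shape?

Input shape: (28, 2, 98, 105)
  -> after first Conv2d: (28, 17, 98, 105)
  -> after first MaxPool2d: (28, 17, 49, 52)
  -> after second Conv2d: (28, 48, 49, 52)
Output shape: (28, 48, 24, 26)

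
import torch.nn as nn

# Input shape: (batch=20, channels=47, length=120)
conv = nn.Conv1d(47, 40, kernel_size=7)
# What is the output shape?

Input shape: (20, 47, 120)
Output shape: (20, 40, 114)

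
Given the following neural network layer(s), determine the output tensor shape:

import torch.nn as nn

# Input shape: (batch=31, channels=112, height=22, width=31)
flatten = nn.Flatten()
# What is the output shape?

Input shape: (31, 112, 22, 31)
Output shape: (31, 76384)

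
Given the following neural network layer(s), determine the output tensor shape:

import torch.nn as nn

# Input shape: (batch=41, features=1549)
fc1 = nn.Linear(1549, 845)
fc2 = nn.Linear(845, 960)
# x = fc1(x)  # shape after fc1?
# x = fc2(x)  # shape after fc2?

Input shape: (41, 1549)
  -> after fc1: (41, 845)
Output shape: (41, 960)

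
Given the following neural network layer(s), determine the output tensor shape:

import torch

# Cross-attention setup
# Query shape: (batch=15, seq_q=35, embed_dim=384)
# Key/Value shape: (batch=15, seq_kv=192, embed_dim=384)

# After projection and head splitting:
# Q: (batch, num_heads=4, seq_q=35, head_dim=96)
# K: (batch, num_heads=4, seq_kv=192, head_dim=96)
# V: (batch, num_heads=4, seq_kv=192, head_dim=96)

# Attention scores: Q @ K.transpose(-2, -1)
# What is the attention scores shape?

Input shape: (15, 35, 384)
Output shape: (15, 4, 35, 192)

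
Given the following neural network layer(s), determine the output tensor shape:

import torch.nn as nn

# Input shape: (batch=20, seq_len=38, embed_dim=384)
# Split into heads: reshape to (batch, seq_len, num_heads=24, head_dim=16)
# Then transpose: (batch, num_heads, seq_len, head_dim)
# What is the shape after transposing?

Input shape: (20, 38, 384)
  -> after reshape: (20, 38, 24, 16)
Output shape: (20, 24, 38, 16)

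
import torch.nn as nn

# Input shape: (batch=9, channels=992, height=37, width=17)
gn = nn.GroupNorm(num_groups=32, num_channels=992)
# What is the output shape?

Input shape: (9, 992, 37, 17)
Output shape: (9, 992, 37, 17)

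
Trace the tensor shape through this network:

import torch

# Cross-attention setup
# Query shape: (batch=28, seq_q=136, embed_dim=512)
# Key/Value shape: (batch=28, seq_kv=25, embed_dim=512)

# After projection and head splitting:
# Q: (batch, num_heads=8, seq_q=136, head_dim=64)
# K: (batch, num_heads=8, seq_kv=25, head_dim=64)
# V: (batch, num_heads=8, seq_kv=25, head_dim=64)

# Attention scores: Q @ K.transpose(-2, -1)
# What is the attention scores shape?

Input shape: (28, 136, 512)
Output shape: (28, 8, 136, 25)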